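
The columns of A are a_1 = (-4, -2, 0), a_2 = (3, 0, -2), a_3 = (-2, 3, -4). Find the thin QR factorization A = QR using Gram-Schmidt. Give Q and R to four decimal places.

Q = [[-0.8944, 0.2491, -0.3714], [-0.4472, -0.4983, 0.7428], [0.0000, -0.8305, -0.5571]], R = [[4.4721, -2.6833, 0.4472], [0.0000, 2.4083, 1.3287], [0.0000, 0.0000, 5.1995]]

a_1 = (-4, -2, 0); ‖a_1‖ = 4.4721, so q_1 = (-0.8944, -0.4472, 0.0000).
q_1·a_2 = (-0.8944)·3 + (-0.4472)·0 + 0.0000·(-2) = -2.6833.
u_2 = a_2 + 2.6833·q_1 = (0.6000, -1.2000, -2.0000).
‖u_2‖ = 2.4083, so q_2 = (0.2491, -0.4983, -0.8305).
q_1·a_3 = (-0.8944)·(-2) + (-0.4472)·3 + 0.0000·(-4) = 0.4472; q_2·a_3 = 0.2491·(-2) + (-0.4983)·3 + (-0.8305)·(-4) = 1.3287.
u_3 = a_3 − 0.4472·q_1 − 1.3287·q_2 = (-1.9310, 3.8621, -2.8966).
‖u_3‖ = 5.1995, so q_3 = (-0.3714, 0.7428, -0.5571).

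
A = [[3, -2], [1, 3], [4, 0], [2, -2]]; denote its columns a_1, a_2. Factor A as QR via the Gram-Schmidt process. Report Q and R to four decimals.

a_1 = (3, 1, 4, 2); ‖a_1‖ = 5.4772, so e_1 = (0.5477, 0.1826, 0.7303, 0.3651).
e_1·a_2 = 0.5477·(-2) + 0.1826·3 + 0.7303·0 + 0.3651·(-2) = -1.2780.
u_2 = a_2 + 1.2780·e_1 = (-1.3000, 3.2333, 0.9333, -1.5333).
‖u_2‖ = 3.9200, so e_2 = (-0.3316, 0.8248, 0.2381, -0.3912).

Q = [[0.5477, -0.3316], [0.1826, 0.8248], [0.7303, 0.2381], [0.3651, -0.3912]], R = [[5.4772, -1.2780], [0.0000, 3.9200]]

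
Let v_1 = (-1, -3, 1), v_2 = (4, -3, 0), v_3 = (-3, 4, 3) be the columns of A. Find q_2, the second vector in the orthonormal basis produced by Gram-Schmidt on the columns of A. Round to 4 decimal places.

q_2 = (0.9344, -0.3432, -0.0953)

v_1 = (-1, -3, 1); ‖v_1‖ = 3.3166, so q_1 = (-0.3015, -0.9045, 0.3015).
q_1·v_2 = (-0.3015)·4 + (-0.9045)·(-3) + 0.3015·0 = 1.5076.
u_2 = v_2 − 1.5076·q_1 = (4.4545, -1.6364, -0.4545).
‖u_2‖ = 4.7673, so q_2 = (0.9344, -0.3432, -0.0953).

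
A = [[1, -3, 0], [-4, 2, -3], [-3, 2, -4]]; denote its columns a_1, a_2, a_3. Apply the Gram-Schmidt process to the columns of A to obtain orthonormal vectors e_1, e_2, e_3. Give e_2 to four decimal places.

e_2 = (-0.9672, -0.2537, 0.0159)

a_1 = (1, -4, -3); ‖a_1‖ = 5.0990, so e_1 = (0.1961, -0.7845, -0.5883).
e_1·a_2 = 0.1961·(-3) + (-0.7845)·2 + (-0.5883)·2 = -3.3340.
u_2 = a_2 + 3.3340·e_1 = (-2.3462, -0.6154, 0.0385).
‖u_2‖ = 2.4258, so e_2 = (-0.9672, -0.2537, 0.0159).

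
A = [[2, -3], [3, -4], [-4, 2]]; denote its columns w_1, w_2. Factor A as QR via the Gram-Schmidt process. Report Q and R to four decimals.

e_1 = w_1/‖w_1‖ = (2, 3, -4)/5.3852 = (0.3714, 0.5571, -0.7428).
r_{12} = e_1·w_2 = -4.8281.
u_2 = w_2 + 4.8281·e_1 = (-1.2069, -1.3103, -1.5862).
‖u_2‖ = 2.3853, so e_2 = (-0.5060, -0.5493, -0.6650).

Q = [[0.3714, -0.5060], [0.5571, -0.5493], [-0.7428, -0.6650]], R = [[5.3852, -4.8281], [0.0000, 2.3853]]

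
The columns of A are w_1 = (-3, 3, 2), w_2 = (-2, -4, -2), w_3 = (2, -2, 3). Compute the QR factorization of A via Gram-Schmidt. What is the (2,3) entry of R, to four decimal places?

q_1 = w_1/‖w_1‖ = (-3, 3, 2)/4.6904 = (-0.6396, 0.6396, 0.4264).
r_{12} = q_1·w_2 = -2.1320.
u_2 = w_2 + 2.1320·q_1 = (-3.3636, -2.6364, -1.0909).
‖u_2‖ = 4.4107, so q_2 = (-0.7626, -0.5977, -0.2473).
r_{23} = q_2·w_3 = -1.0718.

r_{23} = -1.0718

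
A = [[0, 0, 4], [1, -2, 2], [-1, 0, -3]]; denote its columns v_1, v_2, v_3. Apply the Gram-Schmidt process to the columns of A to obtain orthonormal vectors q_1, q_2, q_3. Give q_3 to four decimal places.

v_1 = (0, 1, -1); ‖v_1‖ = 1.4142, so q_1 = (0.0000, 0.7071, -0.7071).
q_1·v_2 = 0.0000·0 + 0.7071·(-2) + (-0.7071)·0 = -1.4142.
u_2 = v_2 + 1.4142·q_1 = (0.0000, -1.0000, -1.0000).
‖u_2‖ = 1.4142, so q_2 = (0.0000, -0.7071, -0.7071).
q_1·v_3 = 0.0000·4 + 0.7071·2 + (-0.7071)·(-3) = 3.5355; q_2·v_3 = 0.0000·4 + (-0.7071)·2 + (-0.7071)·(-3) = 0.7071.
u_3 = v_3 − 3.5355·q_1 − 0.7071·q_2 = (4.0000, 0.0000, 0.0000).
‖u_3‖ = 4.0000, so q_3 = (1.0000, 0.0000, 0.0000).

q_3 = (1.0000, 0.0000, 0.0000)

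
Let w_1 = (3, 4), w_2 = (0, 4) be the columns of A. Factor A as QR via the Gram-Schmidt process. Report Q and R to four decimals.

w_1 = (3, 4); ‖w_1‖ = 5.0000, so e_1 = (0.6000, 0.8000).
e_1·w_2 = 0.6000·0 + 0.8000·4 = 3.2000.
u_2 = w_2 − 3.2000·e_1 = (-1.9200, 1.4400).
‖u_2‖ = 2.4000, so e_2 = (-0.8000, 0.6000).

Q = [[0.6000, -0.8000], [0.8000, 0.6000]], R = [[5.0000, 3.2000], [0.0000, 2.4000]]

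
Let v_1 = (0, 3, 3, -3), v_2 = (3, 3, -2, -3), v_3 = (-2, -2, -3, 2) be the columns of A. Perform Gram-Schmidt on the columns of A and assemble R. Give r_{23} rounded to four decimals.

q_1 = v_1/‖v_1‖ = (0, 3, 3, -3)/5.1962 = (0.0000, 0.5774, 0.5774, -0.5774).
r_{12} = q_1·v_2 = 2.3094.
u_2 = v_2 − 2.3094·q_1 = (3.0000, 1.6667, -3.3333, -1.6667).
‖u_2‖ = 5.0662, so q_2 = (0.5922, 0.3290, -0.6580, -0.3290).
r_{23} = q_2·v_3 = -0.5264.

r_{23} = -0.5264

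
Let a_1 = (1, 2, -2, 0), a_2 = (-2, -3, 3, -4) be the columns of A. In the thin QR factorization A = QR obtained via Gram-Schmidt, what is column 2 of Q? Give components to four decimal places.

q_2 = (-0.1103, 0.0276, -0.0276, -0.9931)

q_1 = a_1/‖a_1‖ = (1, 2, -2, 0)/3.0000 = (0.3333, 0.6667, -0.6667, 0.0000).
r_{12} = q_1·a_2 = -4.6667.
u_2 = a_2 + 4.6667·q_1 = (-0.4444, 0.1111, -0.1111, -4.0000).
‖u_2‖ = 4.0277, so q_2 = (-0.1103, 0.0276, -0.0276, -0.9931).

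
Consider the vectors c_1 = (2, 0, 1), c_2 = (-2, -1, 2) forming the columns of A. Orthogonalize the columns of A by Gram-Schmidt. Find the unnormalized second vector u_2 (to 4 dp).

e_1 = c_1/‖c_1‖ = (2, 0, 1)/2.2361 = (0.8944, 0.0000, 0.4472).
r_{12} = e_1·c_2 = -0.8944.
u_2 = c_2 + 0.8944·e_1 = (-1.2000, -1.0000, 2.4000).

u_2 = (-1.2000, -1.0000, 2.4000)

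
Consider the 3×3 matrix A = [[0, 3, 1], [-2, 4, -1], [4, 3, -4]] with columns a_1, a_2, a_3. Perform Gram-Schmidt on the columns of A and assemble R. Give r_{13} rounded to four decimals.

a_1 = (0, -2, 4); ‖a_1‖ = 4.4721, so e_1 = (0.0000, -0.4472, 0.8944).
r_{13} = e_1·a_3 = -3.1305.

r_{13} = -3.1305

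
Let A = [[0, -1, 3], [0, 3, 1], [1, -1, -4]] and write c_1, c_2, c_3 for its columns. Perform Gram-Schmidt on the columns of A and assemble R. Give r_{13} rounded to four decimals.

c_1 = (0, 0, 1); ‖c_1‖ = 1.0000, so q_1 = (0.0000, 0.0000, 1.0000).
r_{13} = q_1·c_3 = -4.0000.

r_{13} = -4.0000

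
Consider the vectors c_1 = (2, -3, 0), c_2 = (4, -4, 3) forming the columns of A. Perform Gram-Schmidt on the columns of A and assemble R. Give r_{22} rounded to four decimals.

r_{22} = 3.1986

c_1 = (2, -3, 0); ‖c_1‖ = 3.6056, so q_1 = (0.5547, -0.8321, 0.0000).
q_1·c_2 = 0.5547·4 + (-0.8321)·(-4) + 0.0000·3 = 5.5470.
u_2 = c_2 − 5.5470·q_1 = (0.9231, 0.6154, 3.0000).
r_{22} = ‖u_2‖ = 3.1986.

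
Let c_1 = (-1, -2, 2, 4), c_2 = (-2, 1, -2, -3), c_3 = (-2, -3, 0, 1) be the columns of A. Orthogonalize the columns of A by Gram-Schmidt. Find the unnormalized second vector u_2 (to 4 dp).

u_2 = (-2.6400, -0.2800, -0.7200, -0.4400)

q_1 = c_1/‖c_1‖ = (-1, -2, 2, 4)/5.0000 = (-0.2000, -0.4000, 0.4000, 0.8000).
r_{12} = q_1·c_2 = -3.2000.
u_2 = c_2 + 3.2000·q_1 = (-2.6400, -0.2800, -0.7200, -0.4400).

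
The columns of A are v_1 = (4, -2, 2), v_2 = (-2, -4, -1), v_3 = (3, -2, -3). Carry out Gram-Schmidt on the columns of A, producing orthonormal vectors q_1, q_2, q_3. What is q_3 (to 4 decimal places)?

v_1 = (4, -2, 2); ‖v_1‖ = 4.8990, so q_1 = (0.8165, -0.4082, 0.4082).
q_1·v_2 = 0.8165·(-2) + (-0.4082)·(-4) + 0.4082·(-1) = -0.4082.
u_2 = v_2 + 0.4082·q_1 = (-1.6667, -4.1667, -0.8333).
‖u_2‖ = 4.5644, so q_2 = (-0.3651, -0.9129, -0.1826).
q_1·v_3 = 0.8165·3 + (-0.4082)·(-2) + 0.4082·(-3) = 2.0412; q_2·v_3 = (-0.3651)·3 + (-0.9129)·(-2) + (-0.1826)·(-3) = 1.2780.
u_3 = v_3 − 2.0412·q_1 − 1.2780·q_2 = (1.8000, 0.0000, -3.6000).
‖u_3‖ = 4.0249, so q_3 = (0.4472, 0.0000, -0.8944).

q_3 = (0.4472, 0.0000, -0.8944)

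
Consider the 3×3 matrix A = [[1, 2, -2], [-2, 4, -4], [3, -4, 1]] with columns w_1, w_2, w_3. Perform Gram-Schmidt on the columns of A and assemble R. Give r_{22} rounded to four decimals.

r_{22} = 3.5857

w_1 = (1, -2, 3); ‖w_1‖ = 3.7417, so e_1 = (0.2673, -0.5345, 0.8018).
e_1·w_2 = 0.2673·2 + (-0.5345)·4 + 0.8018·(-4) = -4.8107.
u_2 = w_2 + 4.8107·e_1 = (3.2857, 1.4286, -0.1429).
r_{22} = ‖u_2‖ = 3.5857.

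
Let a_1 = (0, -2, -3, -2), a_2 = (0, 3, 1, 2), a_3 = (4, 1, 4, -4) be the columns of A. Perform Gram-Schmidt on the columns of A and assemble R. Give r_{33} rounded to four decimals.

r_{33} = 6.2601

e_1 = a_1/‖a_1‖ = (0, -2, -3, -2)/4.1231 = (0.0000, -0.4851, -0.7276, -0.4851).
r_{12} = e_1·a_2 = -3.1530.
u_2 = a_2 + 3.1530·e_1 = (0.0000, 1.4706, -1.2941, 0.4706).
‖u_2‖ = 2.0147, so e_2 = (0.0000, 0.7299, -0.6424, 0.2336).
r_{13} = e_1·a_3 = -1.4552; r_{23} = e_2·a_3 = -2.7738.
u_3 = a_3 + 1.4552·e_1 + 2.7738·e_2 = (4.0000, 2.3188, 1.1594, -4.0580).
r_{33} = ‖u_3‖ = 6.2601.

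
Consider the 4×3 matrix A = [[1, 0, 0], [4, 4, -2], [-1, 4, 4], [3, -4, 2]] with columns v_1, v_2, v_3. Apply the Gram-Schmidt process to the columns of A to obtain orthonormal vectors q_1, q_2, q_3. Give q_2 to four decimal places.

v_1 = (1, 4, -1, 3); ‖v_1‖ = 5.1962, so q_1 = (0.1925, 0.7698, -0.1925, 0.5774).
q_1·v_2 = 0.1925·0 + 0.7698·4 + (-0.1925)·4 + 0.5774·(-4) = 0.0000.
u_2 = v_2 + 0.0000·q_1 = (0.0000, 4.0000, 4.0000, -4.0000).
‖u_2‖ = 6.9282, so q_2 = (0.0000, 0.5774, 0.5774, -0.5774).

q_2 = (0.0000, 0.5774, 0.5774, -0.5774)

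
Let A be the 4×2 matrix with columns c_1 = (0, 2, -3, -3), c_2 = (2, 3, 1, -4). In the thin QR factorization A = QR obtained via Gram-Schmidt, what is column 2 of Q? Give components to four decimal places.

c_1 = (0, 2, -3, -3); ‖c_1‖ = 4.6904, so q_1 = (0.0000, 0.4264, -0.6396, -0.6396).
q_1·c_2 = 0.0000·2 + 0.4264·3 + (-0.6396)·1 + (-0.6396)·(-4) = 3.1980.
u_2 = c_2 − 3.1980·q_1 = (2.0000, 1.6364, 3.0455, -1.9545).
‖u_2‖ = 4.4467, so q_2 = (0.4498, 0.3680, 0.6849, -0.4396).

q_2 = (0.4498, 0.3680, 0.6849, -0.4396)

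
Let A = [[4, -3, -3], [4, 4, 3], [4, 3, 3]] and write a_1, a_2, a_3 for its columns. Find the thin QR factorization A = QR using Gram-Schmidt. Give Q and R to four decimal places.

Q = [[0.5774, -0.8093, -0.1078], [0.5774, 0.4981, -0.6470], [0.5774, 0.3113, 0.7548]], R = [[6.9282, 2.3094, 1.7321], [0.0000, 5.3541, 4.8561], [0.0000, 0.0000, 0.6470]]

a_1 = (4, 4, 4); ‖a_1‖ = 6.9282, so q_1 = (0.5774, 0.5774, 0.5774).
q_1·a_2 = 0.5774·(-3) + 0.5774·4 + 0.5774·3 = 2.3094.
u_2 = a_2 − 2.3094·q_1 = (-4.3333, 2.6667, 1.6667).
‖u_2‖ = 5.3541, so q_2 = (-0.8093, 0.4981, 0.3113).
q_1·a_3 = 0.5774·(-3) + 0.5774·3 + 0.5774·3 = 1.7321; q_2·a_3 = (-0.8093)·(-3) + 0.4981·3 + 0.3113·3 = 4.8561.
u_3 = a_3 − 1.7321·q_1 − 4.8561·q_2 = (-0.0698, -0.4186, 0.4884).
‖u_3‖ = 0.6470, so q_3 = (-0.1078, -0.6470, 0.7548).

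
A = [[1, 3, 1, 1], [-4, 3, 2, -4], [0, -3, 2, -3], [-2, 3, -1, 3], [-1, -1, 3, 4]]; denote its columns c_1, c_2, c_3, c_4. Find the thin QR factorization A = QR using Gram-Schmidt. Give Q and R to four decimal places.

c_1 = (1, -4, 0, -2, -1); ‖c_1‖ = 4.6904, so e_1 = (0.2132, -0.8528, 0.0000, -0.4264, -0.2132).
e_1·c_2 = 0.2132·3 + (-0.8528)·3 + 0.0000·(-3) + (-0.4264)·3 + (-0.2132)·(-1) = -2.9848.
u_2 = c_2 + 2.9848·e_1 = (3.6364, 0.4545, -3.0000, 1.7273, -1.6364).
‖u_2‖ = 5.3001, so e_2 = (0.6861, 0.0858, -0.5660, 0.3259, -0.3087).
e_1·c_3 = 0.2132·1 + (-0.8528)·2 + 0.0000·2 + (-0.4264)·(-1) + (-0.2132)·3 = -1.7056; e_2·c_3 = 0.6861·1 + 0.0858·2 + (-0.5660)·2 + 0.3259·(-1) + (-0.3087)·3 = -1.5266.
u_3 = c_3 + 1.7056·e_1 + 1.5266·e_2 = (2.4110, 0.6764, 1.1359, -1.2298, 2.1650).
‖u_3‖ = 3.7095, so e_3 = (0.6500, 0.1823, 0.3062, -0.3315, 0.5836).
e_1·c_4 = 0.2132·1 + (-0.8528)·(-4) + 0.0000·(-3) + (-0.4264)·3 + (-0.2132)·4 = 1.4924; e_2·c_4 = 0.6861·1 + 0.0858·(-4) + (-0.5660)·(-3) + 0.3259·3 + (-0.3087)·4 = 1.7838; e_3·c_4 = 0.6500·1 + 0.1823·(-4) + 0.3062·(-3) + (-0.3315)·3 + 0.5836·4 = 0.3420.
u_4 = c_4 − 1.4924·e_1 − 1.7838·e_2 − 0.3420·e_3 = (-0.7643, -2.9426, -2.0950, 3.1684, 4.6693).
‖u_4‖ = 6.7434, so e_4 = (-0.1133, -0.4364, -0.3107, 0.4698, 0.6924).

Q = [[0.2132, 0.6861, 0.6500, -0.1133], [-0.8528, 0.0858, 0.1823, -0.4364], [0.0000, -0.5660, 0.3062, -0.3107], [-0.4264, 0.3259, -0.3315, 0.4698], [-0.2132, -0.3087, 0.5836, 0.6924]], R = [[4.6904, -2.9848, -1.7056, 1.4924], [0.0000, 5.3001, -1.5266, 1.7838], [0.0000, 0.0000, 3.7095, 0.3420], [0.0000, 0.0000, 0.0000, 6.7434]]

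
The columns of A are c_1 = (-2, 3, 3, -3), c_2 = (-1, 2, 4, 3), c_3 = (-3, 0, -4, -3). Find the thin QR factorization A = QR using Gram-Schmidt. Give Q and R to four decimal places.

c_1 = (-2, 3, 3, -3); ‖c_1‖ = 5.5678, so e_1 = (-0.3592, 0.5388, 0.5388, -0.5388).
e_1·c_2 = (-0.3592)·(-1) + 0.5388·2 + 0.5388·4 + (-0.5388)·3 = 1.9757.
u_2 = c_2 − 1.9757·e_1 = (-0.2903, 0.9355, 2.9355, 4.0645).
‖u_2‖ = 5.1085, so e_2 = (-0.0568, 0.1831, 0.5746, 0.7956).
e_1·c_3 = (-0.3592)·(-3) + 0.5388·0 + 0.5388·(-4) + (-0.5388)·(-3) = 0.5388; e_2·c_3 = (-0.0568)·(-3) + 0.1831·0 + 0.5746·(-4) + 0.7956·(-3) = -4.5149.
u_3 = c_3 − 0.5388·e_1 + 4.5149·e_2 = (-3.0630, 0.5365, -1.6959, 0.8826).
‖u_3‖ = 3.6504, so e_3 = (-0.8391, 0.1470, -0.4646, 0.2418).

Q = [[-0.3592, -0.0568, -0.8391], [0.5388, 0.1831, 0.1470], [0.5388, 0.5746, -0.4646], [-0.5388, 0.7956, 0.2418]], R = [[5.5678, 1.9757, 0.5388], [0.0000, 5.1085, -4.5149], [0.0000, 0.0000, 3.6504]]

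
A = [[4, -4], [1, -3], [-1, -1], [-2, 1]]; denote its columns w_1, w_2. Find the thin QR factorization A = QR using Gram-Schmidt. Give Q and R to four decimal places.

w_1 = (4, 1, -1, -2); ‖w_1‖ = 4.6904, so e_1 = (0.8528, 0.2132, -0.2132, -0.4264).
e_1·w_2 = 0.8528·(-4) + 0.2132·(-3) + (-0.2132)·(-1) + (-0.4264)·1 = -4.2640.
u_2 = w_2 + 4.2640·e_1 = (-0.3636, -2.0909, -1.9091, -0.8182).
‖u_2‖ = 2.9695, so e_2 = (-0.1225, -0.7041, -0.6429, -0.2755).

Q = [[0.8528, -0.1225], [0.2132, -0.7041], [-0.2132, -0.6429], [-0.4264, -0.2755]], R = [[4.6904, -4.2640], [0.0000, 2.9695]]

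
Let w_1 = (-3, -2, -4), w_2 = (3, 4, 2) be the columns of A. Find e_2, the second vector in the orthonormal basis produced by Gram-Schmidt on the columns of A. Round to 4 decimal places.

e_1 = w_1/‖w_1‖ = (-3, -2, -4)/5.3852 = (-0.5571, -0.3714, -0.7428).
r_{12} = e_1·w_2 = -4.6424.
u_2 = w_2 + 4.6424·e_1 = (0.4138, 2.2759, -1.4483).
‖u_2‖ = 2.7292, so e_2 = (0.1516, 0.8339, -0.5307).

e_2 = (0.1516, 0.8339, -0.5307)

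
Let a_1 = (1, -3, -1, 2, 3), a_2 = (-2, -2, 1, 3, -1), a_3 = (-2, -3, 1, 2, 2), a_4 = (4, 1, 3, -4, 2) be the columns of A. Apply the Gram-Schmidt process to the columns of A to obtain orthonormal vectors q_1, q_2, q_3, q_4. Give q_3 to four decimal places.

q_3 = (-0.5958, -0.1019, 0.4191, -0.4304, 0.5233)

q_1 = a_1/‖a_1‖ = (1, -3, -1, 2, 3)/4.8990 = (0.2041, -0.6124, -0.2041, 0.4082, 0.6124).
r_{12} = q_1·a_2 = 1.2247.
u_2 = a_2 − 1.2247·q_1 = (-2.2500, -1.2500, 1.2500, 2.5000, -1.7500).
‖u_2‖ = 4.1833, so q_2 = (-0.5379, -0.2988, 0.2988, 0.5976, -0.4183).
r_{13} = q_1·a_3 = 3.2660; r_{23} = q_2·a_3 = 2.6295.
u_3 = a_3 − 3.2660·q_1 − 2.6295·q_2 = (-1.2524, -0.2143, 0.8810, -0.9048, 1.1000).
‖u_3‖ = 2.1022, so q_3 = (-0.5958, -0.1019, 0.4191, -0.4304, 0.5233).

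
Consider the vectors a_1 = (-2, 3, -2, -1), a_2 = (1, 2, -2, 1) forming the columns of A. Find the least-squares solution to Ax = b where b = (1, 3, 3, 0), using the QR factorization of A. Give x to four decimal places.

q_1 = a_1/‖a_1‖ = (-2, 3, -2, -1)/4.2426 = (-0.4714, 0.7071, -0.4714, -0.2357).
r_{12} = q_1·a_2 = 1.6499.
u_2 = a_2 − 1.6499·q_1 = (1.7778, 0.8333, -1.2222, 1.3889).
‖u_2‖ = 2.6977, so q_2 = (0.6590, 0.3089, -0.4531, 0.5148).
Qᵀb = (0.2357, 0.2265).
Back-substitute: x_2 = 0.2265/2.6977 = 0.0840.
x_1 = (0.2357 − 1.6499·0.0840)/4.2426 = 0.0229.

x = (0.0229, 0.0840)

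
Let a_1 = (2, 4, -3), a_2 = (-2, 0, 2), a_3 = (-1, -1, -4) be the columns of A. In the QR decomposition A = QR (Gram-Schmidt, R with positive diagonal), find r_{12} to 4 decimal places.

r_{12} = -1.8570

a_1 = (2, 4, -3); ‖a_1‖ = 5.3852, so e_1 = (0.3714, 0.7428, -0.5571).
r_{12} = e_1·a_2 = -1.8570.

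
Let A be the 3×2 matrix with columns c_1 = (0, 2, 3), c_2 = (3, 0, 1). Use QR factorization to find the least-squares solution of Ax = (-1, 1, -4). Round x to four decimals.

c_1 = (0, 2, 3); ‖c_1‖ = 3.6056, so q_1 = (0.0000, 0.5547, 0.8321).
q_1·c_2 = 0.0000·3 + 0.5547·0 + 0.8321·1 = 0.8321.
u_2 = c_2 − 0.8321·q_1 = (3.0000, -0.4615, 0.3077).
‖u_2‖ = 3.0509, so q_2 = (0.9833, -0.1513, 0.1009).
Qᵀb = (-2.7735, -1.5380).
Back-substitute: x_2 = -1.5380/3.0509 = -0.5041.
x_1 = (-2.7735 − 0.8321·(-0.5041))/3.6056 = -0.6529.

x = (-0.6529, -0.5041)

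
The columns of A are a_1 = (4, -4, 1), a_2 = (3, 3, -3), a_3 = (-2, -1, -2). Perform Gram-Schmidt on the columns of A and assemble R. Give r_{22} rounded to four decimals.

r_{22} = 5.1698

q_1 = a_1/‖a_1‖ = (4, -4, 1)/5.7446 = (0.6963, -0.6963, 0.1741).
r_{12} = q_1·a_2 = -0.5222.
u_2 = a_2 + 0.5222·q_1 = (3.3636, 2.6364, -2.9091).
r_{22} = ‖u_2‖ = 5.1698.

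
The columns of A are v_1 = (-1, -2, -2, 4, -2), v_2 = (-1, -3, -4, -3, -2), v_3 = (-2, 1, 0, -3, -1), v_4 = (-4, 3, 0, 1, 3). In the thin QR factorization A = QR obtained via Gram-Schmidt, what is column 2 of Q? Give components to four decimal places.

e_2 = (-0.1242, -0.4121, -0.5758, -0.6492, -0.2484)

v_1 = (-1, -2, -2, 4, -2); ‖v_1‖ = 5.3852, so e_1 = (-0.1857, -0.3714, -0.3714, 0.7428, -0.3714).
e_1·v_2 = (-0.1857)·(-1) + (-0.3714)·(-3) + (-0.3714)·(-4) + 0.7428·(-3) + (-0.3714)·(-2) = 1.2999.
u_2 = v_2 − 1.2999·e_1 = (-0.7586, -2.5172, -3.5172, -3.9655, -1.5172).
‖u_2‖ = 6.1082, so e_2 = (-0.1242, -0.4121, -0.5758, -0.6492, -0.2484).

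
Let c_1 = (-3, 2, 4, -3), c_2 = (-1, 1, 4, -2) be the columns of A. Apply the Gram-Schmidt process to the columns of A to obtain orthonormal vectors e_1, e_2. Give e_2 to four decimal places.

e_2 = (0.6743, -0.2509, 0.6900, 0.0784)

c_1 = (-3, 2, 4, -3); ‖c_1‖ = 6.1644, so e_1 = (-0.4867, 0.3244, 0.6489, -0.4867).
e_1·c_2 = (-0.4867)·(-1) + 0.3244·1 + 0.6489·4 + (-0.4867)·(-2) = 4.3800.
u_2 = c_2 − 4.3800·e_1 = (1.1316, -0.4211, 1.1579, 0.1316).
‖u_2‖ = 1.6780, so e_2 = (0.6743, -0.2509, 0.6900, 0.0784).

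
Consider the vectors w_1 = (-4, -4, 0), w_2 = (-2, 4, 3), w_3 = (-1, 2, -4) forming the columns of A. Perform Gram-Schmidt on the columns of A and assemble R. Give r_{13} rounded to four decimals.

r_{13} = -0.7071

w_1 = (-4, -4, 0); ‖w_1‖ = 5.6569, so e_1 = (-0.7071, -0.7071, 0.0000).
r_{13} = e_1·w_3 = -0.7071.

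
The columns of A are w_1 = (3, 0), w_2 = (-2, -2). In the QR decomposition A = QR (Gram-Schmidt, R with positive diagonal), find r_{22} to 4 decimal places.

r_{22} = 2.0000

w_1 = (3, 0); ‖w_1‖ = 3.0000, so e_1 = (1.0000, 0.0000).
e_1·w_2 = 1.0000·(-2) + 0.0000·(-2) = -2.0000.
u_2 = w_2 + 2.0000·e_1 = (0.0000, -2.0000).
r_{22} = ‖u_2‖ = 2.0000.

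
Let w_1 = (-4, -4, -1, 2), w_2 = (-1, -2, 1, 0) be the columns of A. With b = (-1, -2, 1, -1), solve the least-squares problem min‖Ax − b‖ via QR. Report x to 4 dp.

w_1 = (-4, -4, -1, 2); ‖w_1‖ = 6.0828, so e_1 = (-0.6576, -0.6576, -0.1644, 0.3288).
e_1·w_2 = (-0.6576)·(-1) + (-0.6576)·(-2) + (-0.1644)·1 + 0.3288·0 = 1.8084.
u_2 = w_2 − 1.8084·e_1 = (0.1892, -0.8108, 1.2973, -0.5946).
‖u_2‖ = 1.6522, so e_2 = (0.1145, -0.4907, 0.7852, -0.3599).
Qᵀb = (1.4796, 2.0121).
Back-substitute: x_2 = 2.0121/1.6522 = 1.2178.
x_1 = (1.4796 − 1.8084·1.2178)/6.0828 = -0.1188.

x = (-0.1188, 1.2178)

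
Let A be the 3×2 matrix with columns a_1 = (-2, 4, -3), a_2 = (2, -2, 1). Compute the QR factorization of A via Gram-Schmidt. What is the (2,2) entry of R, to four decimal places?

e_1 = a_1/‖a_1‖ = (-2, 4, -3)/5.3852 = (-0.3714, 0.7428, -0.5571).
r_{12} = e_1·a_2 = -2.7854.
u_2 = a_2 + 2.7854·e_1 = (0.9655, 0.0690, -0.5517).
r_{22} = ‖u_2‖ = 1.1142.

r_{22} = 1.1142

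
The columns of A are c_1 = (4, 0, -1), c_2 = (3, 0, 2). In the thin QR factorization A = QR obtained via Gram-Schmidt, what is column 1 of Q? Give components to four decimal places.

q_1 = c_1/‖c_1‖ = (4, 0, -1)/4.1231 = (0.9701, 0.0000, -0.2425).

q_1 = (0.9701, 0.0000, -0.2425)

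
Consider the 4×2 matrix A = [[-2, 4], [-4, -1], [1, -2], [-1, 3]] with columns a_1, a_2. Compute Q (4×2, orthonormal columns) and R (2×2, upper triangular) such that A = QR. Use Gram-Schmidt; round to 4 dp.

a_1 = (-2, -4, 1, -1); ‖a_1‖ = 4.6904, so q_1 = (-0.4264, -0.8528, 0.2132, -0.2132).
q_1·a_2 = (-0.4264)·4 + (-0.8528)·(-1) + 0.2132·(-2) + (-0.2132)·3 = -1.9188.
u_2 = a_2 + 1.9188·q_1 = (3.1818, -2.6364, -1.5909, 2.5909).
‖u_2‖ = 5.1301, so q_2 = (0.6202, -0.5139, -0.3101, 0.5050).

Q = [[-0.4264, 0.6202], [-0.8528, -0.5139], [0.2132, -0.3101], [-0.2132, 0.5050]], R = [[4.6904, -1.9188], [0.0000, 5.1301]]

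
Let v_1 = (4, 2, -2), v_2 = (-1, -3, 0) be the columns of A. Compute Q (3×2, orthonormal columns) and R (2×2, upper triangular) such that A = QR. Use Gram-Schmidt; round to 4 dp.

e_1 = v_1/‖v_1‖ = (4, 2, -2)/4.8990 = (0.8165, 0.4082, -0.4082).
r_{12} = e_1·v_2 = -2.0412.
u_2 = v_2 + 2.0412·e_1 = (0.6667, -2.1667, -0.8333).
‖u_2‖ = 2.4152, so e_2 = (0.2760, -0.8971, -0.3450).

Q = [[0.8165, 0.2760], [0.4082, -0.8971], [-0.4082, -0.3450]], R = [[4.8990, -2.0412], [0.0000, 2.4152]]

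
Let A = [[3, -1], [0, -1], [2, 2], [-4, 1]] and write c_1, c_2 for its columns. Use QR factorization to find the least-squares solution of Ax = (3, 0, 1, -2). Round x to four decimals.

x = (0.6392, -0.1546)

e_1 = c_1/‖c_1‖ = (3, 0, 2, -4)/5.3852 = (0.5571, 0.0000, 0.3714, -0.7428).
r_{12} = e_1·c_2 = -0.5571.
u_2 = c_2 + 0.5571·e_1 = (-0.6897, -1.0000, 2.2069, 0.5862).
‖u_2‖ = 2.5864, so e_2 = (-0.2666, -0.3866, 0.8533, 0.2266).
Qᵀb = (3.5282, -0.4000).
Back-substitute: x_2 = -0.4000/2.5864 = -0.1546.
x_1 = (3.5282 + 0.5571·(-0.1546))/5.3852 = 0.6392.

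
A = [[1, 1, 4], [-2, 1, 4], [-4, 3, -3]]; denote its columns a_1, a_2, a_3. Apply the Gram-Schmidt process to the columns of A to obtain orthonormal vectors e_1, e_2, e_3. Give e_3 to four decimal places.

e_1 = a_1/‖a_1‖ = (1, -2, -4)/4.5826 = (0.2182, -0.4364, -0.8729).
r_{12} = e_1·a_2 = -2.8368.
u_2 = a_2 + 2.8368·e_1 = (1.6190, -0.2381, 0.5238).
‖u_2‖ = 1.7182, so e_2 = (0.9423, -0.1386, 0.3049).
r_{13} = e_1·a_3 = 1.7457; r_{23} = e_2·a_3 = 2.3002.
u_3 = a_3 − 1.7457·e_1 − 2.3002·e_2 = (1.4516, 5.0806, -2.1774).
‖u_3‖ = 5.7150, so e_3 = (0.2540, 0.8890, -0.3810).

e_3 = (0.2540, 0.8890, -0.3810)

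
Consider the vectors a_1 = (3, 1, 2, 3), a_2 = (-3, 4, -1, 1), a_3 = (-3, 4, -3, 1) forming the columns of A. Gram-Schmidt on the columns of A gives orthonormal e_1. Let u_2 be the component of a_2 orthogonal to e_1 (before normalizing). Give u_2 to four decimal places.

a_1 = (3, 1, 2, 3); ‖a_1‖ = 4.7958, so e_1 = (0.6255, 0.2085, 0.4170, 0.6255).
e_1·a_2 = 0.6255·(-3) + 0.2085·4 + 0.4170·(-1) + 0.6255·1 = -0.8341.
u_2 = a_2 + 0.8341·e_1 = (-2.4783, 4.1739, -0.6522, 1.5217).

u_2 = (-2.4783, 4.1739, -0.6522, 1.5217)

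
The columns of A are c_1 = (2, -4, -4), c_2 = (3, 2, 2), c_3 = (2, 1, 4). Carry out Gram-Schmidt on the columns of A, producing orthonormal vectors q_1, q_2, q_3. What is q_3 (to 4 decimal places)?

q_1 = c_1/‖c_1‖ = (2, -4, -4)/6.0000 = (0.3333, -0.6667, -0.6667).
r_{12} = q_1·c_2 = -1.6667.
u_2 = c_2 + 1.6667·q_1 = (3.5556, 0.8889, 0.8889).
‖u_2‖ = 3.7712, so q_2 = (0.9428, 0.2357, 0.2357).
r_{13} = q_1·c_3 = -2.6667; r_{23} = q_2·c_3 = 3.0641.
u_3 = c_3 + 2.6667·q_1 − 3.0641·q_2 = (0.0000, -1.5000, 1.5000).
‖u_3‖ = 2.1213, so q_3 = (0.0000, -0.7071, 0.7071).

q_3 = (0.0000, -0.7071, 0.7071)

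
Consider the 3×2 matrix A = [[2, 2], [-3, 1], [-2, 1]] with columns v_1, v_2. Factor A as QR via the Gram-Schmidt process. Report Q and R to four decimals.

Q = [[0.4851, 0.8688], [-0.7276, 0.3379], [-0.4851, 0.3620]], R = [[4.1231, -0.2425], [0.0000, 2.4375]]

v_1 = (2, -3, -2); ‖v_1‖ = 4.1231, so e_1 = (0.4851, -0.7276, -0.4851).
e_1·v_2 = 0.4851·2 + (-0.7276)·1 + (-0.4851)·1 = -0.2425.
u_2 = v_2 + 0.2425·e_1 = (2.1176, 0.8235, 0.8824).
‖u_2‖ = 2.4375, so e_2 = (0.8688, 0.3379, 0.3620).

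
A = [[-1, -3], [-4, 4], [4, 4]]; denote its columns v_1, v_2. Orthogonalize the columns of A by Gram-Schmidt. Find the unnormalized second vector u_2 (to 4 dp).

u_2 = (-2.9091, 4.3636, 3.6364)

v_1 = (-1, -4, 4); ‖v_1‖ = 5.7446, so e_1 = (-0.1741, -0.6963, 0.6963).
e_1·v_2 = (-0.1741)·(-3) + (-0.6963)·4 + 0.6963·4 = 0.5222.
u_2 = v_2 − 0.5222·e_1 = (-2.9091, 4.3636, 3.6364).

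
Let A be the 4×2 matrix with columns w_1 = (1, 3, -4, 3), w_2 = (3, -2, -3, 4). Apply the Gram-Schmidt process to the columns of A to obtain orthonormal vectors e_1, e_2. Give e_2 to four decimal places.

w_1 = (1, 3, -4, 3); ‖w_1‖ = 5.9161, so e_1 = (0.1690, 0.5071, -0.6761, 0.5071).
e_1·w_2 = 0.1690·3 + 0.5071·(-2) + (-0.6761)·(-3) + 0.5071·4 = 3.5496.
u_2 = w_2 − 3.5496·e_1 = (2.4000, -3.8000, -0.6000, 2.2000).
‖u_2‖ = 5.0398, so e_2 = (0.4762, -0.7540, -0.1191, 0.4365).

e_2 = (0.4762, -0.7540, -0.1191, 0.4365)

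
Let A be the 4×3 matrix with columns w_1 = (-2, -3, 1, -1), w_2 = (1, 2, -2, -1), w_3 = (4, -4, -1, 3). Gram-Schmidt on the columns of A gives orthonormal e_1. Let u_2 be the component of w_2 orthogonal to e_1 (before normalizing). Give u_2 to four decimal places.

u_2 = (-0.2000, 0.2000, -1.4000, -1.6000)

e_1 = w_1/‖w_1‖ = (-2, -3, 1, -1)/3.8730 = (-0.5164, -0.7746, 0.2582, -0.2582).
r_{12} = e_1·w_2 = -2.3238.
u_2 = w_2 + 2.3238·e_1 = (-0.2000, 0.2000, -1.4000, -1.6000).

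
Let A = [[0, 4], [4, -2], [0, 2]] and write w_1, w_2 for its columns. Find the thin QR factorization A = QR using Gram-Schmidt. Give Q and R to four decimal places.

w_1 = (0, 4, 0); ‖w_1‖ = 4.0000, so q_1 = (0.0000, 1.0000, 0.0000).
q_1·w_2 = 0.0000·4 + 1.0000·(-2) + 0.0000·2 = -2.0000.
u_2 = w_2 + 2.0000·q_1 = (4.0000, 0.0000, 2.0000).
‖u_2‖ = 4.4721, so q_2 = (0.8944, 0.0000, 0.4472).

Q = [[0.0000, 0.8944], [1.0000, 0.0000], [0.0000, 0.4472]], R = [[4.0000, -2.0000], [0.0000, 4.4721]]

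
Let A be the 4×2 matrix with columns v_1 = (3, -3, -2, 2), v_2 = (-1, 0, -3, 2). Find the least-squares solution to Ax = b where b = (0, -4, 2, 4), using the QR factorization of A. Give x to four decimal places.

x = (0.6667, -0.1905)

e_1 = v_1/‖v_1‖ = (3, -3, -2, 2)/5.0990 = (0.5883, -0.5883, -0.3922, 0.3922).
r_{12} = e_1·v_2 = 1.3728.
u_2 = v_2 − 1.3728·e_1 = (-1.8077, 0.8077, -2.4615, 1.4615).
‖u_2‖ = 3.4807, so e_2 = (-0.5193, 0.2320, -0.7072, 0.4199).
Qᵀb = (3.1379, -0.6630).
Back-substitute: x_2 = -0.6630/3.4807 = -0.1905.
x_1 = (3.1379 − 1.3728·(-0.1905))/5.0990 = 0.6667.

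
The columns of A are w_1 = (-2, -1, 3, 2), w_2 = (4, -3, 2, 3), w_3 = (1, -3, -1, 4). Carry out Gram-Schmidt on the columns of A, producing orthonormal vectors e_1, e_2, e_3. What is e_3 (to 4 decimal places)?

w_1 = (-2, -1, 3, 2); ‖w_1‖ = 4.2426, so e_1 = (-0.4714, -0.2357, 0.7071, 0.4714).
e_1·w_2 = (-0.4714)·4 + (-0.2357)·(-3) + 0.7071·2 + 0.4714·3 = 1.6499.
u_2 = w_2 − 1.6499·e_1 = (4.7778, -2.6111, 0.8333, 2.2222).
‖u_2‖ = 5.9395, so e_2 = (0.8044, -0.4396, 0.1403, 0.3741).
e_1·w_3 = (-0.4714)·1 + (-0.2357)·(-3) + 0.7071·(-1) + 0.4714·4 = 1.4142; e_2·w_3 = 0.8044·1 + (-0.4396)·(-3) + 0.1403·(-1) + 0.3741·4 = 3.4795.
u_3 = w_3 − 1.4142·e_1 − 3.4795·e_2 = (-1.1323, -1.1370, -2.4882, 2.0315).
‖u_3‖ = 3.5907, so e_3 = (-0.3153, -0.3167, -0.6930, 0.5658).

e_3 = (-0.3153, -0.3167, -0.6930, 0.5658)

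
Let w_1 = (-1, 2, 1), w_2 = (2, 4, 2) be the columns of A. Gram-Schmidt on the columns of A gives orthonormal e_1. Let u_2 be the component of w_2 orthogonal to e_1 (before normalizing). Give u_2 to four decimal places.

w_1 = (-1, 2, 1); ‖w_1‖ = 2.4495, so e_1 = (-0.4082, 0.8165, 0.4082).
e_1·w_2 = (-0.4082)·2 + 0.8165·4 + 0.4082·2 = 3.2660.
u_2 = w_2 − 3.2660·e_1 = (3.3333, 1.3333, 0.6667).

u_2 = (3.3333, 1.3333, 0.6667)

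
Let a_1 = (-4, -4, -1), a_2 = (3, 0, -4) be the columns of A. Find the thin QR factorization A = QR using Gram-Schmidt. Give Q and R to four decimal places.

Q = [[-0.6963, 0.4228], [-0.6963, -0.2019], [-0.1741, -0.8834]], R = [[5.7446, -1.3926], [0.0000, 4.8021]]

a_1 = (-4, -4, -1); ‖a_1‖ = 5.7446, so e_1 = (-0.6963, -0.6963, -0.1741).
e_1·a_2 = (-0.6963)·3 + (-0.6963)·0 + (-0.1741)·(-4) = -1.3926.
u_2 = a_2 + 1.3926·e_1 = (2.0303, -0.9697, -4.2424).
‖u_2‖ = 4.8021, so e_2 = (0.4228, -0.2019, -0.8834).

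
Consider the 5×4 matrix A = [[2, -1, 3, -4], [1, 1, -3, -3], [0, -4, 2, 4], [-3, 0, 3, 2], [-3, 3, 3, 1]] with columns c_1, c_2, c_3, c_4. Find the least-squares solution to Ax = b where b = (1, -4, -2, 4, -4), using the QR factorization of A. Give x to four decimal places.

e_1 = c_1/‖c_1‖ = (2, 1, 0, -3, -3)/4.7958 = (0.4170, 0.2085, 0.0000, -0.6255, -0.6255).
r_{12} = e_1·c_2 = -2.0851.
u_2 = c_2 + 2.0851·e_1 = (-0.1304, 1.4348, -4.0000, -1.3043, 1.6957).
‖u_2‖ = 4.7594, so e_2 = (-0.0274, 0.3015, -0.8404, -0.2741, 0.3563).
r_{13} = e_1·c_3 = -3.1277; r_{23} = e_2·c_3 = -2.4208.
u_3 = c_3 + 3.1277·e_1 + 2.4208·e_2 = (4.2380, -1.6180, -0.0345, 0.3800, 1.9060).
‖u_3‖ = 4.9353, so e_3 = (0.8587, -0.3279, -0.0070, 0.0770, 0.3862).
r_{14} = e_1·c_4 = -4.1703; r_{24} = e_2·c_4 = -4.3483; r_{34} = e_3·c_4 = -1.9391.
u_4 = c_4 + 4.1703·e_1 + 4.3483·e_2 + 1.9391·e_3 = (-0.7149, -1.4553, 0.3319, -1.6511, 0.6894).
‖u_4‖ = 2.4373, so e_4 = (-0.2933, -0.5971, 0.1362, -0.6774, 0.2828).
Qᵀb = (-0.4170, -2.0737, 0.9474, -2.0183).
Back-substitute: x_4 = -2.0183/2.4373 = -0.8281.
x_3 = (0.9474 + 1.9391·(-0.8281))/4.9353 = -0.1334.
x_2 = (-2.0737 + 2.4208·(-0.1334) + 4.3483·(-0.8281))/4.7594 = -1.2601.
x_1 = (-0.4170 + 2.0851·(-1.2601) + 3.1277·(-0.1334) + 4.1703·(-0.8281))/4.7958 = -1.4419.

x = (-1.4419, -1.2601, -0.1334, -0.8281)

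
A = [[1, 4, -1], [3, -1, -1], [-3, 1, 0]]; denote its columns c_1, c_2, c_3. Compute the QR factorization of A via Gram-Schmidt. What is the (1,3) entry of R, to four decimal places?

c_1 = (1, 3, -3); ‖c_1‖ = 4.3589, so e_1 = (0.2294, 0.6882, -0.6882).
r_{13} = e_1·c_3 = -0.9177.

r_{13} = -0.9177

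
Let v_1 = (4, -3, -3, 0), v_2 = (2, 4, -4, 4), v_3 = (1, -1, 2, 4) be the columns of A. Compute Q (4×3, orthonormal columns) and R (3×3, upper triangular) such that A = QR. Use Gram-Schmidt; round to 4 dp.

v_1 = (4, -3, -3, 0); ‖v_1‖ = 5.8310, so e_1 = (0.6860, -0.5145, -0.5145, 0.0000).
e_1·v_2 = 0.6860·2 + (-0.5145)·4 + (-0.5145)·(-4) + 0.0000·4 = 1.3720.
u_2 = v_2 − 1.3720·e_1 = (1.0588, 4.7059, -3.2941, 4.0000).
‖u_2‖ = 7.0794, so e_2 = (0.1496, 0.6647, -0.4653, 0.5650).
e_1·v_3 = 0.6860·1 + (-0.5145)·(-1) + (-0.5145)·2 + 0.0000·4 = 0.1715; e_2·v_3 = 0.1496·1 + 0.6647·(-1) + (-0.4653)·2 + 0.5650·4 = 0.8143.
u_3 = v_3 − 0.1715·e_1 − 0.8143·e_2 = (0.7606, -1.4531, 2.4671, 3.5399).
‖u_3‖ = 4.6160, so e_3 = (0.1648, -0.3148, 0.5345, 0.7669).

Q = [[0.6860, 0.1496, 0.1648], [-0.5145, 0.6647, -0.3148], [-0.5145, -0.4653, 0.5345], [0.0000, 0.5650, 0.7669]], R = [[5.8310, 1.3720, 0.1715], [0.0000, 7.0794, 0.8143], [0.0000, 0.0000, 4.6160]]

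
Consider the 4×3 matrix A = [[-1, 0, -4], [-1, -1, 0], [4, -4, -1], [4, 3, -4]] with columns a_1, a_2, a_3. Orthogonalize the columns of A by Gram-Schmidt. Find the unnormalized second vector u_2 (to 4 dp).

q_1 = a_1/‖a_1‖ = (-1, -1, 4, 4)/5.8310 = (-0.1715, -0.1715, 0.6860, 0.6860).
r_{12} = q_1·a_2 = -0.5145.
u_2 = a_2 + 0.5145·q_1 = (-0.0882, -1.0882, -3.6471, 3.3529).

u_2 = (-0.0882, -1.0882, -3.6471, 3.3529)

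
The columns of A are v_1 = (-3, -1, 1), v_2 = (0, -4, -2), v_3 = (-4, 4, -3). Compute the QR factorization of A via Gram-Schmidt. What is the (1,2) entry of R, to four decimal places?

r_{12} = 0.6030

v_1 = (-3, -1, 1); ‖v_1‖ = 3.3166, so e_1 = (-0.9045, -0.3015, 0.3015).
r_{12} = e_1·v_2 = 0.6030.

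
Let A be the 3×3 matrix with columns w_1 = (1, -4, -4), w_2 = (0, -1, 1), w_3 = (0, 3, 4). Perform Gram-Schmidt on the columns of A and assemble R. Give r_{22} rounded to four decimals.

e_1 = w_1/‖w_1‖ = (1, -4, -4)/5.7446 = (0.1741, -0.6963, -0.6963).
r_{12} = e_1·w_2 = 0.0000.
u_2 = w_2 + 0.0000·e_1 = (0.0000, -1.0000, 1.0000).
r_{22} = ‖u_2‖ = 1.4142.

r_{22} = 1.4142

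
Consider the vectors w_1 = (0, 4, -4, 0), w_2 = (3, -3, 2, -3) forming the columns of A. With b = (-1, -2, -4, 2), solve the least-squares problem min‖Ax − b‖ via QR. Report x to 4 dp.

w_1 = (0, 4, -4, 0); ‖w_1‖ = 5.6569, so q_1 = (0.0000, 0.7071, -0.7071, 0.0000).
q_1·w_2 = 0.0000·3 + 0.7071·(-3) + (-0.7071)·2 + 0.0000·(-3) = -3.5355.
u_2 = w_2 + 3.5355·q_1 = (3.0000, -0.5000, -0.5000, -3.0000).
‖u_2‖ = 4.3012, so q_2 = (0.6975, -0.1162, -0.1162, -0.6975).
Qᵀb = (1.4142, -1.3950).
Back-substitute: x_2 = -1.3950/4.3012 = -0.3243.
x_1 = (1.4142 + 3.5355·(-0.3243))/5.6569 = 0.0473.

x = (0.0473, -0.3243)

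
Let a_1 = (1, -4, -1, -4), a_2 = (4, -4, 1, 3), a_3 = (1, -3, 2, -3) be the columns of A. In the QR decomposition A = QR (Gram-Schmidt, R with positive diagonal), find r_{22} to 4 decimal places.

q_1 = a_1/‖a_1‖ = (1, -4, -1, -4)/5.8310 = (0.1715, -0.6860, -0.1715, -0.6860).
r_{12} = q_1·a_2 = 1.2005.
u_2 = a_2 − 1.2005·q_1 = (3.7941, -3.1765, 1.2059, 3.8235).
r_{22} = ‖u_2‖ = 6.3686.

r_{22} = 6.3686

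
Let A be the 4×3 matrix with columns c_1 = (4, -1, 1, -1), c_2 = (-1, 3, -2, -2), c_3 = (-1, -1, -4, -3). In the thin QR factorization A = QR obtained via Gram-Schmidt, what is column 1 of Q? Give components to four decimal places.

e_1 = (0.9177, -0.2294, 0.2294, -0.2294)

e_1 = c_1/‖c_1‖ = (4, -1, 1, -1)/4.3589 = (0.9177, -0.2294, 0.2294, -0.2294).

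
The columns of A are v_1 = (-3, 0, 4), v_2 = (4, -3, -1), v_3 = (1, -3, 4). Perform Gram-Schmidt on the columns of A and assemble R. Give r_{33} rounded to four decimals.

e_1 = v_1/‖v_1‖ = (-3, 0, 4)/5.0000 = (-0.6000, 0.0000, 0.8000).
r_{12} = e_1·v_2 = -3.2000.
u_2 = v_2 + 3.2000·e_1 = (2.0800, -3.0000, 1.5600).
‖u_2‖ = 3.9699, so e_2 = (0.5239, -0.7557, 0.3930).
r_{13} = e_1·v_3 = 2.6000; r_{23} = e_2·v_3 = 4.3628.
u_3 = v_3 − 2.6000·e_1 − 4.3628·e_2 = (0.2741, 0.2970, 0.2056).
r_{33} = ‖u_3‖ = 0.4534.

r_{33} = 0.4534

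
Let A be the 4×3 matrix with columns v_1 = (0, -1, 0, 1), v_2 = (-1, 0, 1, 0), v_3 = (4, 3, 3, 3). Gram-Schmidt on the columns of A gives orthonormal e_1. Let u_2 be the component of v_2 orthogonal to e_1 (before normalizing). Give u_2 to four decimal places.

v_1 = (0, -1, 0, 1); ‖v_1‖ = 1.4142, so e_1 = (0.0000, -0.7071, 0.0000, 0.7071).
e_1·v_2 = 0.0000·(-1) + (-0.7071)·0 + 0.0000·1 + 0.7071·0 = 0.0000.
u_2 = v_2 + 0.0000·e_1 = (-1.0000, 0.0000, 1.0000, 0.0000).

u_2 = (-1.0000, 0.0000, 1.0000, 0.0000)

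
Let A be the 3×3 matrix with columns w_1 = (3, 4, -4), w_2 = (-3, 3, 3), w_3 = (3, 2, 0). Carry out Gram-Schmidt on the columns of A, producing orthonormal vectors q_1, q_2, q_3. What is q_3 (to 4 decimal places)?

q_3 = (0.7493, 0.0937, 0.6556)

w_1 = (3, 4, -4); ‖w_1‖ = 6.4031, so q_1 = (0.4685, 0.6247, -0.6247).
q_1·w_2 = 0.4685·(-3) + 0.6247·3 + (-0.6247)·3 = -1.4056.
u_2 = w_2 + 1.4056·q_1 = (-2.3415, 3.8780, 2.1220).
‖u_2‖ = 5.0024, so q_2 = (-0.4681, 0.7752, 0.4242).
q_1·w_3 = 0.4685·3 + 0.6247·2 + (-0.6247)·0 = 2.6550; q_2·w_3 = (-0.4681)·3 + 0.7752·2 + 0.4242·0 = 0.1463.
u_3 = w_3 − 2.6550·q_1 − 0.1463·q_2 = (1.8246, 0.2281, 1.5965).
‖u_3‖ = 2.4351, so q_3 = (0.7493, 0.0937, 0.6556).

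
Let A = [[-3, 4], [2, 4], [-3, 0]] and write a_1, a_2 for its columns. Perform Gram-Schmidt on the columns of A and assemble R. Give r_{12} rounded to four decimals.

r_{12} = -0.8528

a_1 = (-3, 2, -3); ‖a_1‖ = 4.6904, so q_1 = (-0.6396, 0.4264, -0.6396).
r_{12} = q_1·a_2 = -0.8528.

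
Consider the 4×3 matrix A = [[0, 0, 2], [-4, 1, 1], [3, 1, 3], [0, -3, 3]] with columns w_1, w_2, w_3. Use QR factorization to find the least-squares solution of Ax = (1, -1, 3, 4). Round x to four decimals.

x = (0.3456, -0.5293, 0.7663)

q_1 = w_1/‖w_1‖ = (0, -4, 3, 0)/5.0000 = (0.0000, -0.8000, 0.6000, 0.0000).
r_{12} = q_1·w_2 = -0.2000.
u_2 = w_2 + 0.2000·q_1 = (0.0000, 0.8400, 1.1200, -3.0000).
‖u_2‖ = 3.3106, so q_2 = (0.0000, 0.2537, 0.3383, -0.9062).
r_{13} = q_1·w_3 = 1.0000; r_{23} = q_2·w_3 = -1.4499.
u_3 = w_3 − 1.0000·q_1 + 1.4499·q_2 = (2.0000, 2.1679, 2.8905, 1.6861).
‖u_3‖ = 4.4607, so q_3 = (0.4484, 0.4860, 0.6480, 0.3780).
Qᵀb = (2.6000, -2.8635, 3.4183).
Back-substitute: x_3 = 3.4183/4.4607 = 0.7663.
x_2 = (-2.8635 + 1.4499·0.7663)/3.3106 = -0.5293.
x_1 = (2.6000 + 0.2000·(-0.5293) − 1.0000·0.7663)/5.0000 = 0.3456.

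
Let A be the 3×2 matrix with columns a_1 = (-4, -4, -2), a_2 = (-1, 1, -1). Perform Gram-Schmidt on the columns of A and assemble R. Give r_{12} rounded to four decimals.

a_1 = (-4, -4, -2); ‖a_1‖ = 6.0000, so e_1 = (-0.6667, -0.6667, -0.3333).
r_{12} = e_1·a_2 = 0.3333.

r_{12} = 0.3333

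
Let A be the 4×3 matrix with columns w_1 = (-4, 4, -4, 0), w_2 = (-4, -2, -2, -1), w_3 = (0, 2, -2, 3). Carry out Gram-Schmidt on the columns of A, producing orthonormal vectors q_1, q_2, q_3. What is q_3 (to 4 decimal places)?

w_1 = (-4, 4, -4, 0); ‖w_1‖ = 6.9282, so q_1 = (-0.5774, 0.5774, -0.5774, 0.0000).
q_1·w_2 = (-0.5774)·(-4) + 0.5774·(-2) + (-0.5774)·(-2) + 0.0000·(-1) = 2.3094.
u_2 = w_2 − 2.3094·q_1 = (-2.6667, -3.3333, -0.6667, -1.0000).
‖u_2‖ = 4.4347, so q_2 = (-0.6013, -0.7516, -0.1503, -0.2255).
q_1·w_3 = (-0.5774)·0 + 0.5774·2 + (-0.5774)·(-2) + 0.0000·3 = 2.3094; q_2·w_3 = (-0.6013)·0 + (-0.7516)·2 + (-0.1503)·(-2) + (-0.2255)·3 = -1.8791.
u_3 = w_3 − 2.3094·q_1 + 1.8791·q_2 = (0.2034, -0.7458, -0.9492, 2.5763).
‖u_3‖ = 2.8523, so q_3 = (0.0713, -0.2615, -0.3328, 0.9032).

q_3 = (0.0713, -0.2615, -0.3328, 0.9032)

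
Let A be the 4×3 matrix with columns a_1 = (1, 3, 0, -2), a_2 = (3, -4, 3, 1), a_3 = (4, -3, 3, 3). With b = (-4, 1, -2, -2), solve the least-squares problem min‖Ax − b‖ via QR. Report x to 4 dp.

q_1 = a_1/‖a_1‖ = (1, 3, 0, -2)/3.7417 = (0.2673, 0.8018, 0.0000, -0.5345).
r_{12} = q_1·a_2 = -2.9399.
u_2 = a_2 + 2.9399·q_1 = (3.7857, -1.6429, 3.0000, -0.5714).
‖u_2‖ = 5.1339, so q_2 = (0.7374, -0.3200, 0.5843, -0.1113).
r_{13} = q_1·a_3 = -2.9399; r_{23} = q_2·a_3 = 5.3287.
u_3 = a_3 + 2.9399·q_1 − 5.3287·q_2 = (0.8564, 1.0623, -0.1138, 2.0217).
‖u_3‖ = 2.4417, so q_3 = (0.3507, 0.4351, -0.0466, 0.8280).
Qᵀb = (0.8018, -4.2157, -2.5305).
Back-substitute: x_3 = -2.5305/2.4417 = -1.0364.
x_2 = (-4.2157 − 5.3287·(-1.0364))/5.1339 = 0.2545.
x_1 = (0.8018 + 2.9399·0.2545 + 2.9399·(-1.0364))/3.7417 = -0.4000.

x = (-0.4000, 0.2545, -1.0364)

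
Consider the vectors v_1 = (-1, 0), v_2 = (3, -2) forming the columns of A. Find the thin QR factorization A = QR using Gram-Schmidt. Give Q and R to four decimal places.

q_1 = v_1/‖v_1‖ = (-1, 0)/1.0000 = (-1.0000, 0.0000).
r_{12} = q_1·v_2 = -3.0000.
u_2 = v_2 + 3.0000·q_1 = (0.0000, -2.0000).
‖u_2‖ = 2.0000, so q_2 = (0.0000, -1.0000).

Q = [[-1.0000, 0.0000], [0.0000, -1.0000]], R = [[1.0000, -3.0000], [0.0000, 2.0000]]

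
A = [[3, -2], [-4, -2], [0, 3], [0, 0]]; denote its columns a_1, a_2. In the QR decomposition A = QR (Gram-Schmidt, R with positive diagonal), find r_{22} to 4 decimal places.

r_{22} = 4.1037

a_1 = (3, -4, 0, 0); ‖a_1‖ = 5.0000, so q_1 = (0.6000, -0.8000, 0.0000, 0.0000).
q_1·a_2 = 0.6000·(-2) + (-0.8000)·(-2) + 0.0000·3 + 0.0000·0 = 0.4000.
u_2 = a_2 − 0.4000·q_1 = (-2.2400, -1.6800, 3.0000, 0.0000).
r_{22} = ‖u_2‖ = 4.1037.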